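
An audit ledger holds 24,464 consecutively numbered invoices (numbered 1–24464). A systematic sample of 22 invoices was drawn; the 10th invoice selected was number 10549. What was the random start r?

k = 24464/22 = 1112
r = 10549 − (10−1)×1112 = 10549 − 10008 = 541

541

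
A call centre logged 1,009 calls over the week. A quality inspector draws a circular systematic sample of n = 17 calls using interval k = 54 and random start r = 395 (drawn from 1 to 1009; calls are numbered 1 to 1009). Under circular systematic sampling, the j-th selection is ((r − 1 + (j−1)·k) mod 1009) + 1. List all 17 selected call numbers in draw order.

Selection 1: 395
Selection 2: 395 + 54 = 449
Selection 3: 449 + 54 = 503
Selection 4: 503 + 54 = 557
Selection 5: 557 + 54 = 611
Selection 6: 611 + 54 = 665
Selection 7: 665 + 54 = 719
Selection 8: 719 + 54 = 773
Selection 9: 773 + 54 = 827
Selection 10: 827 + 54 = 881
Selection 11: 881 + 54 = 935
Selection 12: 935 + 54 = 989
Selection 13: 989 + 54 = 1043 → 1043 − 1009 = 34
Selection 14: 34 + 54 = 88
Selection 15: 88 + 54 = 142
Selection 16: 142 + 54 = 196
Selection 17: 196 + 54 = 250

395, 449, 503, 557, 611, 665, 719, 773, 827, 881, 935, 989, 34, 88, 142, 196, 250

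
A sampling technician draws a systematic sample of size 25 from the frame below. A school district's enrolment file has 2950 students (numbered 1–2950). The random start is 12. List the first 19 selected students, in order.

12, 130, 248, 366, 484, 602, 720, 838, 956, 1074, 1192, 1310, 1428, 1546, 1664, 1782, 1900, 2018, 2136

k = N/n = 2950/25 = 118
student 1: 12
student 2: 12 + 118 = 130
student 3: 130 + 118 = 248
student 4: 248 + 118 = 366
student 5: 366 + 118 = 484
student 6: 484 + 118 = 602
student 7: 602 + 118 = 720
student 8: 720 + 118 = 838
student 9: 838 + 118 = 956
student 10: 956 + 118 = 1074
student 11: 1074 + 118 = 1192
student 12: 1192 + 118 = 1310
student 13: 1310 + 118 = 1428
student 14: 1428 + 118 = 1546
student 15: 1546 + 118 = 1664
student 16: 1664 + 118 = 1782
student 17: 1782 + 118 = 1900
student 18: 1900 + 118 = 2018
student 19: 2018 + 118 = 2136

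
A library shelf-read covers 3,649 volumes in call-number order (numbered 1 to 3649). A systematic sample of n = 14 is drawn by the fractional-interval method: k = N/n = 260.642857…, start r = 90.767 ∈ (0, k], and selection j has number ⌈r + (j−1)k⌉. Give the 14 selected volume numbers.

j=1: r + 0k = 90.767 → ⌈·⌉ = 91
j=2: r + 1k = 351.409857… → ⌈·⌉ = 352
j=3: r + 2k = 612.052714… → ⌈·⌉ = 613
j=4: r + 3k = 872.695571… → ⌈·⌉ = 873
j=5: r + 4k = 1133.338428… → ⌈·⌉ = 1134
j=6: r + 5k = 1393.981285… → ⌈·⌉ = 1394
j=7: r + 6k = 1654.624142… → ⌈·⌉ = 1655
j=8: r + 7k = 1915.267 → ⌈·⌉ = 1916
j=9: r + 8k = 2175.909857… → ⌈·⌉ = 2176
j=10: r + 9k = 2436.552714… → ⌈·⌉ = 2437
j=11: r + 10k = 2697.195571… → ⌈·⌉ = 2698
j=12: r + 11k = 2957.838428… → ⌈·⌉ = 2958
j=13: r + 12k = 3218.481285… → ⌈·⌉ = 3219
j=14: r + 13k = 3479.124142… → ⌈·⌉ = 3480

91, 352, 613, 873, 1134, 1394, 1655, 1916, 2176, 2437, 2698, 2958, 3219, 3480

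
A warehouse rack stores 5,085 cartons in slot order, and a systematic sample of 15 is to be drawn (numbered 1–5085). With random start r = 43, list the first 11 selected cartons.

43, 382, 721, 1060, 1399, 1738, 2077, 2416, 2755, 3094, 3433

k = N/n = 5085/15 = 339
carton 1: 43
carton 2: 43 + 339 = 382
carton 3: 382 + 339 = 721
carton 4: 721 + 339 = 1060
carton 5: 1060 + 339 = 1399
carton 6: 1399 + 339 = 1738
carton 7: 1738 + 339 = 2077
carton 8: 2077 + 339 = 2416
carton 9: 2416 + 339 = 2755
carton 10: 2755 + 339 = 3094
carton 11: 3094 + 339 = 3433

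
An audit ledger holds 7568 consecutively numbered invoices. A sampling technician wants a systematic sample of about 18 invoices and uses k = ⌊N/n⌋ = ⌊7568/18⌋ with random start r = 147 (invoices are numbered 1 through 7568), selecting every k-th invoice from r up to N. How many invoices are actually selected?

k = ⌊7568/18⌋ = 420
Achieved size = ⌊(7568 − 147)/420⌋ + 1 = ⌊7421/420⌋ + 1 = 17 + 1 = 18
(last selection: 147 + 17×420 = 7287 ≤ 7568; next would be 7707 > 7568)

18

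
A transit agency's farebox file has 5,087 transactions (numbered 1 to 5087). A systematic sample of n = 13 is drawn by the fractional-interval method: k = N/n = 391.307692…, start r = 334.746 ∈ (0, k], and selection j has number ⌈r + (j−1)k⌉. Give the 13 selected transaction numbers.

j=1: r + 0k = 334.746 → ⌈·⌉ = 335
j=2: r + 1k = 726.053692… → ⌈·⌉ = 727
j=3: r + 2k = 1117.361384… → ⌈·⌉ = 1118
j=4: r + 3k = 1508.669076… → ⌈·⌉ = 1509
j=5: r + 4k = 1899.976769… → ⌈·⌉ = 1900
j=6: r + 5k = 2291.284461… → ⌈·⌉ = 2292
j=7: r + 6k = 2682.592153… → ⌈·⌉ = 2683
j=8: r + 7k = 3073.899846… → ⌈·⌉ = 3074
j=9: r + 8k = 3465.207538… → ⌈·⌉ = 3466
j=10: r + 9k = 3856.515230… → ⌈·⌉ = 3857
j=11: r + 10k = 4247.822923… → ⌈·⌉ = 4248
j=12: r + 11k = 4639.130615… → ⌈·⌉ = 4640
j=13: r + 12k = 5030.438307… → ⌈·⌉ = 5031

335, 727, 1118, 1509, 1900, 2292, 2683, 3074, 3466, 3857, 4248, 4640, 5031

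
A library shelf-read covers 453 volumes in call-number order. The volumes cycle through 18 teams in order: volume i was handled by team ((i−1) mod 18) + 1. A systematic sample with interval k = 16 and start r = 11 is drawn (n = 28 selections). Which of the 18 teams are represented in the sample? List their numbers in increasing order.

1, 3, 5, 7, 9, 11, 13, 15, 17

Consecutive selections differ by k = 16, so their team numbers differ by 16 mod 18 = 16.
gcd(16, 18) = 2, so the sample visits 18/2 = 9 distinct residues mod 18.
Start 11 is team 11; the teams hit are 1, 3, 5, 7, 9, 11, 13, 15, 17.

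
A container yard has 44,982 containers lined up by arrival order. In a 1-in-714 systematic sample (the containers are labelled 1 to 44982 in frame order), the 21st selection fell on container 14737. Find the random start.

457

k = 714
r = 14737 − (21−1)×714 = 14737 − 14280 = 457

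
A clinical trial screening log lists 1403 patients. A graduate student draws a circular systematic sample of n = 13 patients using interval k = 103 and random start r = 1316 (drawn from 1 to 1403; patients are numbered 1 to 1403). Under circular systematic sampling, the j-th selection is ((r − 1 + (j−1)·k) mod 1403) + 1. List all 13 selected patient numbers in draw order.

1316, 16, 119, 222, 325, 428, 531, 634, 737, 840, 943, 1046, 1149

Selection 1: 1316
Selection 2: 1316 + 103 = 1419 → 1419 − 1403 = 16
Selection 3: 16 + 103 = 119
Selection 4: 119 + 103 = 222
Selection 5: 222 + 103 = 325
Selection 6: 325 + 103 = 428
Selection 7: 428 + 103 = 531
Selection 8: 531 + 103 = 634
Selection 9: 634 + 103 = 737
Selection 10: 737 + 103 = 840
Selection 11: 840 + 103 = 943
Selection 12: 943 + 103 = 1046
Selection 13: 1046 + 103 = 1149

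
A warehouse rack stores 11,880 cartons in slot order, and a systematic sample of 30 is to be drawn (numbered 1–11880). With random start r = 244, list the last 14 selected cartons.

6580, 6976, 7372, 7768, 8164, 8560, 8956, 9352, 9748, 10144, 10540, 10936, 11332, 11728

k = N/n = 11880/30 = 396
17th selection = 244 + 16×396 = 6580
18th: 6580 + 396 = 6976
19th: 6976 + 396 = 7372
20th: 7372 + 396 = 7768
21st: 7768 + 396 = 8164
22nd: 8164 + 396 = 8560
23rd: 8560 + 396 = 8956
24th: 8956 + 396 = 9352
25th: 9352 + 396 = 9748
26th: 9748 + 396 = 10144
27th: 10144 + 396 = 10540
28th: 10540 + 396 = 10936
29th: 10936 + 396 = 11332
30th: 11332 + 396 = 11728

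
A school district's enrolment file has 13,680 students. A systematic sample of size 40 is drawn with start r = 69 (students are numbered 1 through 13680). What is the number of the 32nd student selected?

k = 13680/40 = 342
32nd selection = r + (32−1)·k = 69 + 31×342 = 69 + 10602 = 10671

10671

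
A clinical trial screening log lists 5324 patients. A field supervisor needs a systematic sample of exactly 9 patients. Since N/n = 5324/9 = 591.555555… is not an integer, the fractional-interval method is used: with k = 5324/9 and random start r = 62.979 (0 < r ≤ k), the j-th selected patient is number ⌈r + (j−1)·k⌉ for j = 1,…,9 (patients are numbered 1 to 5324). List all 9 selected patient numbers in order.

j=1: r + 0k = 62.979 → ⌈·⌉ = 63
j=2: r + 1k = 654.534555… → ⌈·⌉ = 655
j=3: r + 2k = 1246.090111… → ⌈·⌉ = 1247
j=4: r + 3k = 1837.645666… → ⌈·⌉ = 1838
j=5: r + 4k = 2429.201222… → ⌈·⌉ = 2430
j=6: r + 5k = 3020.756777… → ⌈·⌉ = 3021
j=7: r + 6k = 3612.312333… → ⌈·⌉ = 3613
j=8: r + 7k = 4203.867888… → ⌈·⌉ = 4204
j=9: r + 8k = 4795.423444… → ⌈·⌉ = 4796

63, 655, 1247, 1838, 2430, 3021, 3613, 4204, 4796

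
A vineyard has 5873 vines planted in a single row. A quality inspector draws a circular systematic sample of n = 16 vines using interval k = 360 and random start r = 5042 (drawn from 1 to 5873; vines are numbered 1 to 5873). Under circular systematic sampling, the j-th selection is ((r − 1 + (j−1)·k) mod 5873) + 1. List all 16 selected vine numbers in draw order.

5042, 5402, 5762, 249, 609, 969, 1329, 1689, 2049, 2409, 2769, 3129, 3489, 3849, 4209, 4569

Selection 1: 5042
Selection 2: 5042 + 360 = 5402
Selection 3: 5402 + 360 = 5762
Selection 4: 5762 + 360 = 6122 → 6122 − 5873 = 249
Selection 5: 249 + 360 = 609
Selection 6: 609 + 360 = 969
Selection 7: 969 + 360 = 1329
Selection 8: 1329 + 360 = 1689
Selection 9: 1689 + 360 = 2049
Selection 10: 2049 + 360 = 2409
Selection 11: 2409 + 360 = 2769
Selection 12: 2769 + 360 = 3129
Selection 13: 3129 + 360 = 3489
Selection 14: 3489 + 360 = 3849
Selection 15: 3849 + 360 = 4209
Selection 16: 4209 + 360 = 4569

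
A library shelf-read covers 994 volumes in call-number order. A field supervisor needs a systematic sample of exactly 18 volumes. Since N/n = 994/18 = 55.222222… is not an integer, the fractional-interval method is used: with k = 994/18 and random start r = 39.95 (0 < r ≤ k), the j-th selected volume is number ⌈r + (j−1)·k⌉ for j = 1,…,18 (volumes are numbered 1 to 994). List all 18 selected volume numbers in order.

j=1: r + 0k = 39.95 → ⌈·⌉ = 40
j=2: r + 1k = 95.172222… → ⌈·⌉ = 96
j=3: r + 2k = 150.394444… → ⌈·⌉ = 151
j=4: r + 3k = 205.616666… → ⌈·⌉ = 206
j=5: r + 4k = 260.838888… → ⌈·⌉ = 261
j=6: r + 5k = 316.061111… → ⌈·⌉ = 317
j=7: r + 6k = 371.283333… → ⌈·⌉ = 372
j=8: r + 7k = 426.505555… → ⌈·⌉ = 427
j=9: r + 8k = 481.727777… → ⌈·⌉ = 482
j=10: r + 9k = 536.95 → ⌈·⌉ = 537
j=11: r + 10k = 592.172222… → ⌈·⌉ = 593
j=12: r + 11k = 647.394444… → ⌈·⌉ = 648
j=13: r + 12k = 702.616666… → ⌈·⌉ = 703
j=14: r + 13k = 757.838888… → ⌈·⌉ = 758
j=15: r + 14k = 813.061111… → ⌈·⌉ = 814
j=16: r + 15k = 868.283333… → ⌈·⌉ = 869
j=17: r + 16k = 923.505555… → ⌈·⌉ = 924
j=18: r + 17k = 978.727777… → ⌈·⌉ = 979

40, 96, 151, 206, 261, 317, 372, 427, 482, 537, 593, 648, 703, 758, 814, 869, 924, 979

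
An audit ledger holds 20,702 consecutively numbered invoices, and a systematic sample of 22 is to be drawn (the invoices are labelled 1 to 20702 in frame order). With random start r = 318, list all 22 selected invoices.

318, 1259, 2200, 3141, 4082, 5023, 5964, 6905, 7846, 8787, 9728, 10669, 11610, 12551, 13492, 14433, 15374, 16315, 17256, 18197, 19138, 20079

k = N/n = 20702/22 = 941
invoice 1: 318
invoice 2: 318 + 941 = 1259
invoice 3: 1259 + 941 = 2200
invoice 4: 2200 + 941 = 3141
invoice 5: 3141 + 941 = 4082
invoice 6: 4082 + 941 = 5023
invoice 7: 5023 + 941 = 5964
invoice 8: 5964 + 941 = 6905
invoice 9: 6905 + 941 = 7846
invoice 10: 7846 + 941 = 8787
invoice 11: 8787 + 941 = 9728
invoice 12: 9728 + 941 = 10669
invoice 13: 10669 + 941 = 11610
invoice 14: 11610 + 941 = 12551
invoice 15: 12551 + 941 = 13492
invoice 16: 13492 + 941 = 14433
invoice 17: 14433 + 941 = 15374
invoice 18: 15374 + 941 = 16315
invoice 19: 16315 + 941 = 17256
invoice 20: 17256 + 941 = 18197
invoice 21: 18197 + 941 = 19138
invoice 22: 19138 + 941 = 20079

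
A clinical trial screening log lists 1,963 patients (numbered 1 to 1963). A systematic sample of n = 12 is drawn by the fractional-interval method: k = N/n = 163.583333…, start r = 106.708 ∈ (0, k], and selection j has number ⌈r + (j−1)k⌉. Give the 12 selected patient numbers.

107, 271, 434, 598, 762, 925, 1089, 1252, 1416, 1579, 1743, 1907

j=1: r + 0k = 106.708 → ⌈·⌉ = 107
j=2: r + 1k = 270.291333… → ⌈·⌉ = 271
j=3: r + 2k = 433.874666… → ⌈·⌉ = 434
j=4: r + 3k = 597.458 → ⌈·⌉ = 598
j=5: r + 4k = 761.041333… → ⌈·⌉ = 762
j=6: r + 5k = 924.624666… → ⌈·⌉ = 925
j=7: r + 6k = 1088.208 → ⌈·⌉ = 1089
j=8: r + 7k = 1251.791333… → ⌈·⌉ = 1252
j=9: r + 8k = 1415.374666… → ⌈·⌉ = 1416
j=10: r + 9k = 1578.958 → ⌈·⌉ = 1579
j=11: r + 10k = 1742.541333… → ⌈·⌉ = 1743
j=12: r + 11k = 1906.124666… → ⌈·⌉ = 1907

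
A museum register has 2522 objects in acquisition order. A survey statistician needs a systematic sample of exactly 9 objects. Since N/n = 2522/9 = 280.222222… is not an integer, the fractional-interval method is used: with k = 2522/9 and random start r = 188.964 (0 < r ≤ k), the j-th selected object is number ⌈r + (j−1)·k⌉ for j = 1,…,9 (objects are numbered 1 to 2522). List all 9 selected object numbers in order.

189, 470, 750, 1030, 1310, 1591, 1871, 2151, 2431

j=1: r + 0k = 188.964 → ⌈·⌉ = 189
j=2: r + 1k = 469.186222… → ⌈·⌉ = 470
j=3: r + 2k = 749.408444… → ⌈·⌉ = 750
j=4: r + 3k = 1029.630666… → ⌈·⌉ = 1030
j=5: r + 4k = 1309.852888… → ⌈·⌉ = 1310
j=6: r + 5k = 1590.075111… → ⌈·⌉ = 1591
j=7: r + 6k = 1870.297333… → ⌈·⌉ = 1871
j=8: r + 7k = 2150.519555… → ⌈·⌉ = 2151
j=9: r + 8k = 2430.741777… → ⌈·⌉ = 2431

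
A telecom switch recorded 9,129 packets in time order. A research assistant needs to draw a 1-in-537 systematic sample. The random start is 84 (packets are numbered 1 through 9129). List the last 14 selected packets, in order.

4th selection = 84 + 3×537 = 1695
5th: 1695 + 537 = 2232
6th: 2232 + 537 = 2769
7th: 2769 + 537 = 3306
8th: 3306 + 537 = 3843
9th: 3843 + 537 = 4380
10th: 4380 + 537 = 4917
11th: 4917 + 537 = 5454
12th: 5454 + 537 = 5991
13th: 5991 + 537 = 6528
14th: 6528 + 537 = 7065
15th: 7065 + 537 = 7602
16th: 7602 + 537 = 8139
17th: 8139 + 537 = 8676

1695, 2232, 2769, 3306, 3843, 4380, 4917, 5454, 5991, 6528, 7065, 7602, 8139, 8676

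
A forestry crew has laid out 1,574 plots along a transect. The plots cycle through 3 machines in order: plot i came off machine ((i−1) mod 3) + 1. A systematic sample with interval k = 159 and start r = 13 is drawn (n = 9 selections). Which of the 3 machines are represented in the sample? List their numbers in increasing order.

Consecutive selections differ by k = 159, so their machine numbers differ by 159 mod 3 = 0.
gcd(159, 3) = 3, so the sample visits 3/3 = 1 distinct residues mod 3.
Start 13 is machine 1; the machines hit are 1.

1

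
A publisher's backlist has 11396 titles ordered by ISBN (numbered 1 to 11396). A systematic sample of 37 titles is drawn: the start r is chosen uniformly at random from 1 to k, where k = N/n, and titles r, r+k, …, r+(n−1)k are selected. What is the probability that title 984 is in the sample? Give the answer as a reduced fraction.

1/308

k = 11396/37 = 308.
Title 984 is selected iff r ≡ 984 (mod 308); exactly one such r in {1,…,308}.
Inclusion probability = 1/308.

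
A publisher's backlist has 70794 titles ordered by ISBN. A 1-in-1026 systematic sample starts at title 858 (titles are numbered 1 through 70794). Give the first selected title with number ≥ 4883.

k = 1026
Steps past start: ⌈(4883 − 858)/1026⌉ = ⌈4025/1026⌉ = 4
Selected title: 858 + 4×1026 = 4962

4962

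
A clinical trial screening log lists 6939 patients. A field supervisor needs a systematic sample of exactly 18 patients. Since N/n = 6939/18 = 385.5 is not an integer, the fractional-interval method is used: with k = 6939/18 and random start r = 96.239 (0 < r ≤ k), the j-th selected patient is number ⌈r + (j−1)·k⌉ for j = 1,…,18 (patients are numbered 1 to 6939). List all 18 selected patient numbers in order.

97, 482, 868, 1253, 1639, 2024, 2410, 2795, 3181, 3566, 3952, 4337, 4723, 5108, 5494, 5879, 6265, 6650

j=1: r + 0k = 96.239 → ⌈·⌉ = 97
j=2: r + 1k = 481.739 → ⌈·⌉ = 482
j=3: r + 2k = 867.239 → ⌈·⌉ = 868
j=4: r + 3k = 1252.739 → ⌈·⌉ = 1253
j=5: r + 4k = 1638.239 → ⌈·⌉ = 1639
j=6: r + 5k = 2023.739 → ⌈·⌉ = 2024
j=7: r + 6k = 2409.239 → ⌈·⌉ = 2410
j=8: r + 7k = 2794.739 → ⌈·⌉ = 2795
j=9: r + 8k = 3180.239 → ⌈·⌉ = 3181
j=10: r + 9k = 3565.739 → ⌈·⌉ = 3566
j=11: r + 10k = 3951.239 → ⌈·⌉ = 3952
j=12: r + 11k = 4336.739 → ⌈·⌉ = 4337
j=13: r + 12k = 4722.239 → ⌈·⌉ = 4723
j=14: r + 13k = 5107.739 → ⌈·⌉ = 5108
j=15: r + 14k = 5493.239 → ⌈·⌉ = 5494
j=16: r + 15k = 5878.739 → ⌈·⌉ = 5879
j=17: r + 16k = 6264.239 → ⌈·⌉ = 6265
j=18: r + 17k = 6649.739 → ⌈·⌉ = 6650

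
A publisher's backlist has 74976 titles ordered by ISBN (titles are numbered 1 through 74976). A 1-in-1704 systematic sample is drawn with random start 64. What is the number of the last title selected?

k = 1704
44th selection = r + (44−1)·k = 64 + 43×1704 = 64 + 73272 = 73336

73336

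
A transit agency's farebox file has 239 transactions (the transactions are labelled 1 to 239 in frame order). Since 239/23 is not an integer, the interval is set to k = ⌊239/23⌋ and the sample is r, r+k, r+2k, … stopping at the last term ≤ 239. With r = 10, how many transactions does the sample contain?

23

k = ⌊239/23⌋ = 10
Achieved size = ⌊(239 − 10)/10⌋ + 1 = ⌊229/10⌋ + 1 = 22 + 1 = 23
(last selection: 10 + 22×10 = 230 ≤ 239; next would be 240 > 239)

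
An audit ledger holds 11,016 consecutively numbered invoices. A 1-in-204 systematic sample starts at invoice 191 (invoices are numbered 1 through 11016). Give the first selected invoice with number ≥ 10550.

10595

k = 204
Steps past start: ⌈(10550 − 191)/204⌉ = ⌈10359/204⌉ = 51
Selected invoice: 191 + 51×204 = 10595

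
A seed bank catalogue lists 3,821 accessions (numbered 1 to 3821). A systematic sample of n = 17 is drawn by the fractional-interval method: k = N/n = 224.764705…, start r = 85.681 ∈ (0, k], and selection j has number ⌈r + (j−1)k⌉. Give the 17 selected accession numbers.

j=1: r + 0k = 85.681 → ⌈·⌉ = 86
j=2: r + 1k = 310.445705… → ⌈·⌉ = 311
j=3: r + 2k = 535.210411… → ⌈·⌉ = 536
j=4: r + 3k = 759.975117… → ⌈·⌉ = 760
j=5: r + 4k = 984.739823… → ⌈·⌉ = 985
j=6: r + 5k = 1209.504529… → ⌈·⌉ = 1210
j=7: r + 6k = 1434.269235… → ⌈·⌉ = 1435
j=8: r + 7k = 1659.033941… → ⌈·⌉ = 1660
j=9: r + 8k = 1883.798647… → ⌈·⌉ = 1884
j=10: r + 9k = 2108.563352… → ⌈·⌉ = 2109
j=11: r + 10k = 2333.328058… → ⌈·⌉ = 2334
j=12: r + 11k = 2558.092764… → ⌈·⌉ = 2559
j=13: r + 12k = 2782.857470… → ⌈·⌉ = 2783
j=14: r + 13k = 3007.622176… → ⌈·⌉ = 3008
j=15: r + 14k = 3232.386882… → ⌈·⌉ = 3233
j=16: r + 15k = 3457.151588… → ⌈·⌉ = 3458
j=17: r + 16k = 3681.916294… → ⌈·⌉ = 3682

86, 311, 536, 760, 985, 1210, 1435, 1660, 1884, 2109, 2334, 2559, 2783, 3008, 3233, 3458, 3682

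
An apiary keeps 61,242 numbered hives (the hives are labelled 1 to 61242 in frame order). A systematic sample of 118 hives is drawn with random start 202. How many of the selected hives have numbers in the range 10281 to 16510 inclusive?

12

k = 61242/118 = 519
First selection ≥ 10281: 202 + ⌈(10281−202)/519⌉·519 = 202 + 20×519 = 10582
Last selection ≤ 16510: 202 + ⌊(16510−202)/519⌋·519 = 202 + 31×519 = 16291
Count = 31 − 20 + 1 = 12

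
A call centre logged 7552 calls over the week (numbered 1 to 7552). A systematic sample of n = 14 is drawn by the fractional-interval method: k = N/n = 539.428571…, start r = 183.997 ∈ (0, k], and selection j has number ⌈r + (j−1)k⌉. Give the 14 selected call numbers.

184, 724, 1263, 1803, 2342, 2882, 3421, 3960, 4500, 5039, 5579, 6118, 6658, 7197

j=1: r + 0k = 183.997 → ⌈·⌉ = 184
j=2: r + 1k = 723.425571… → ⌈·⌉ = 724
j=3: r + 2k = 1262.854142… → ⌈·⌉ = 1263
j=4: r + 3k = 1802.282714… → ⌈·⌉ = 1803
j=5: r + 4k = 2341.711285… → ⌈·⌉ = 2342
j=6: r + 5k = 2881.139857… → ⌈·⌉ = 2882
j=7: r + 6k = 3420.568428… → ⌈·⌉ = 3421
j=8: r + 7k = 3959.997 → ⌈·⌉ = 3960
j=9: r + 8k = 4499.425571… → ⌈·⌉ = 4500
j=10: r + 9k = 5038.854142… → ⌈·⌉ = 5039
j=11: r + 10k = 5578.282714… → ⌈·⌉ = 5579
j=12: r + 11k = 6117.711285… → ⌈·⌉ = 6118
j=13: r + 12k = 6657.139857… → ⌈·⌉ = 6658
j=14: r + 13k = 7196.568428… → ⌈·⌉ = 7197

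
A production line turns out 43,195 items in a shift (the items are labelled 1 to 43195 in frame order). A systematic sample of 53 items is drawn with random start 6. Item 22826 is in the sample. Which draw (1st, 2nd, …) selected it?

29

k = 43195/53 = 815
position = (22826 − 6)/815 + 1 = 22820/815 + 1 = 28 + 1 = 29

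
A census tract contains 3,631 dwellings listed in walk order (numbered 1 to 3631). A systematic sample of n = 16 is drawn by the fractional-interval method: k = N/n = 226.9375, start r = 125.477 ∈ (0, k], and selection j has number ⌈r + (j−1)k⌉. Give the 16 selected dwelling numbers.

126, 353, 580, 807, 1034, 1261, 1488, 1715, 1941, 2168, 2395, 2622, 2849, 3076, 3303, 3530

j=1: r + 0k = 125.477 → ⌈·⌉ = 126
j=2: r + 1k = 352.4145 → ⌈·⌉ = 353
j=3: r + 2k = 579.352 → ⌈·⌉ = 580
j=4: r + 3k = 806.2895 → ⌈·⌉ = 807
j=5: r + 4k = 1033.227 → ⌈·⌉ = 1034
j=6: r + 5k = 1260.1645 → ⌈·⌉ = 1261
j=7: r + 6k = 1487.102 → ⌈·⌉ = 1488
j=8: r + 7k = 1714.0395 → ⌈·⌉ = 1715
j=9: r + 8k = 1940.977 → ⌈·⌉ = 1941
j=10: r + 9k = 2167.9145 → ⌈·⌉ = 2168
j=11: r + 10k = 2394.852 → ⌈·⌉ = 2395
j=12: r + 11k = 2621.7895 → ⌈·⌉ = 2622
j=13: r + 12k = 2848.727 → ⌈·⌉ = 2849
j=14: r + 13k = 3075.6645 → ⌈·⌉ = 3076
j=15: r + 14k = 3302.602 → ⌈·⌉ = 3303
j=16: r + 15k = 3529.5395 → ⌈·⌉ = 3530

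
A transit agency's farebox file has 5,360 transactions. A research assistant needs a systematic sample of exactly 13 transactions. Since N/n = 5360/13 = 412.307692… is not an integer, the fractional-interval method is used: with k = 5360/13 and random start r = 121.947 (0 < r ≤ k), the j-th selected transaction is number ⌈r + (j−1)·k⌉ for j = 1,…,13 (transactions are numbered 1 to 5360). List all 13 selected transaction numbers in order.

122, 535, 947, 1359, 1772, 2184, 2596, 3009, 3421, 3833, 4246, 4658, 5070

j=1: r + 0k = 121.947 → ⌈·⌉ = 122
j=2: r + 1k = 534.254692… → ⌈·⌉ = 535
j=3: r + 2k = 946.562384… → ⌈·⌉ = 947
j=4: r + 3k = 1358.870076… → ⌈·⌉ = 1359
j=5: r + 4k = 1771.177769… → ⌈·⌉ = 1772
j=6: r + 5k = 2183.485461… → ⌈·⌉ = 2184
j=7: r + 6k = 2595.793153… → ⌈·⌉ = 2596
j=8: r + 7k = 3008.100846… → ⌈·⌉ = 3009
j=9: r + 8k = 3420.408538… → ⌈·⌉ = 3421
j=10: r + 9k = 3832.716230… → ⌈·⌉ = 3833
j=11: r + 10k = 4245.023923… → ⌈·⌉ = 4246
j=12: r + 11k = 4657.331615… → ⌈·⌉ = 4658
j=13: r + 12k = 5069.639307… → ⌈·⌉ = 5070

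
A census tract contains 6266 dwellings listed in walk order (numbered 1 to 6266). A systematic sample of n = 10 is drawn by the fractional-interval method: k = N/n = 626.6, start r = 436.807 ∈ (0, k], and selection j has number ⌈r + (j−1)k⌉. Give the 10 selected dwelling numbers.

j=1: r + 0k = 436.807 → ⌈·⌉ = 437
j=2: r + 1k = 1063.407 → ⌈·⌉ = 1064
j=3: r + 2k = 1690.007 → ⌈·⌉ = 1691
j=4: r + 3k = 2316.607 → ⌈·⌉ = 2317
j=5: r + 4k = 2943.207 → ⌈·⌉ = 2944
j=6: r + 5k = 3569.807 → ⌈·⌉ = 3570
j=7: r + 6k = 4196.407 → ⌈·⌉ = 4197
j=8: r + 7k = 4823.007 → ⌈·⌉ = 4824
j=9: r + 8k = 5449.607 → ⌈·⌉ = 5450
j=10: r + 9k = 6076.207 → ⌈·⌉ = 6077

437, 1064, 1691, 2317, 2944, 3570, 4197, 4824, 5450, 6077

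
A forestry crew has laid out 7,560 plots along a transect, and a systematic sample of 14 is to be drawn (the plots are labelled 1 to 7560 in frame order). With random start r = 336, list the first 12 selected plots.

336, 876, 1416, 1956, 2496, 3036, 3576, 4116, 4656, 5196, 5736, 6276

k = N/n = 7560/14 = 540
plot 1: 336
plot 2: 336 + 540 = 876
plot 3: 876 + 540 = 1416
plot 4: 1416 + 540 = 1956
plot 5: 1956 + 540 = 2496
plot 6: 2496 + 540 = 3036
plot 7: 3036 + 540 = 3576
plot 8: 3576 + 540 = 4116
plot 9: 4116 + 540 = 4656
plot 10: 4656 + 540 = 5196
plot 11: 5196 + 540 = 5736
plot 12: 5736 + 540 = 6276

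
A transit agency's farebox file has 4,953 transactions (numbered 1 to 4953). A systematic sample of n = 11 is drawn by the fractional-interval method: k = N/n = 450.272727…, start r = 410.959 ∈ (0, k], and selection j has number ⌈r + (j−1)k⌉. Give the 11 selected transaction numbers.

411, 862, 1312, 1762, 2213, 2663, 3113, 3563, 4014, 4464, 4914

j=1: r + 0k = 410.959 → ⌈·⌉ = 411
j=2: r + 1k = 861.231727… → ⌈·⌉ = 862
j=3: r + 2k = 1311.504454… → ⌈·⌉ = 1312
j=4: r + 3k = 1761.777181… → ⌈·⌉ = 1762
j=5: r + 4k = 2212.049909… → ⌈·⌉ = 2213
j=6: r + 5k = 2662.322636… → ⌈·⌉ = 2663
j=7: r + 6k = 3112.595363… → ⌈·⌉ = 3113
j=8: r + 7k = 3562.868090… → ⌈·⌉ = 3563
j=9: r + 8k = 4013.140818… → ⌈·⌉ = 4014
j=10: r + 9k = 4463.413545… → ⌈·⌉ = 4464
j=11: r + 10k = 4913.686272… → ⌈·⌉ = 4914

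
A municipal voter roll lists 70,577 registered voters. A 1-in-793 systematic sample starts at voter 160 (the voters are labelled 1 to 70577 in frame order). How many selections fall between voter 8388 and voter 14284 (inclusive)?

7

k = 793
First selection ≥ 8388: 160 + ⌈(8388−160)/793⌉·793 = 160 + 11×793 = 8883
Last selection ≤ 14284: 160 + ⌊(14284−160)/793⌋·793 = 160 + 17×793 = 13641
Count = 17 − 11 + 1 = 7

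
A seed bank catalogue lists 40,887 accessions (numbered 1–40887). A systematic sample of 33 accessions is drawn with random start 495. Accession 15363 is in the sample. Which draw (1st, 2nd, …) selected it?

k = 40887/33 = 1239
position = (15363 − 495)/1239 + 1 = 14868/1239 + 1 = 12 + 1 = 13

13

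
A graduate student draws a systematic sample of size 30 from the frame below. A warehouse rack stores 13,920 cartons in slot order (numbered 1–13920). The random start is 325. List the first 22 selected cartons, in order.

k = N/n = 13920/30 = 464
carton 1: 325
carton 2: 325 + 464 = 789
carton 3: 789 + 464 = 1253
carton 4: 1253 + 464 = 1717
carton 5: 1717 + 464 = 2181
carton 6: 2181 + 464 = 2645
carton 7: 2645 + 464 = 3109
carton 8: 3109 + 464 = 3573
carton 9: 3573 + 464 = 4037
carton 10: 4037 + 464 = 4501
carton 11: 4501 + 464 = 4965
carton 12: 4965 + 464 = 5429
carton 13: 5429 + 464 = 5893
carton 14: 5893 + 464 = 6357
carton 15: 6357 + 464 = 6821
carton 16: 6821 + 464 = 7285
carton 17: 7285 + 464 = 7749
carton 18: 7749 + 464 = 8213
carton 19: 8213 + 464 = 8677
carton 20: 8677 + 464 = 9141
carton 21: 9141 + 464 = 9605
carton 22: 9605 + 464 = 10069

325, 789, 1253, 1717, 2181, 2645, 3109, 3573, 4037, 4501, 4965, 5429, 5893, 6357, 6821, 7285, 7749, 8213, 8677, 9141, 9605, 10069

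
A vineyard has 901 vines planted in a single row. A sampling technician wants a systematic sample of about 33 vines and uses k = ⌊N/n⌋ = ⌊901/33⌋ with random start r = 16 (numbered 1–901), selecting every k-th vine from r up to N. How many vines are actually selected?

33

k = ⌊901/33⌋ = 27
Achieved size = ⌊(901 − 16)/27⌋ + 1 = ⌊885/27⌋ + 1 = 32 + 1 = 33
(last selection: 16 + 32×27 = 880 ≤ 901; next would be 907 > 901)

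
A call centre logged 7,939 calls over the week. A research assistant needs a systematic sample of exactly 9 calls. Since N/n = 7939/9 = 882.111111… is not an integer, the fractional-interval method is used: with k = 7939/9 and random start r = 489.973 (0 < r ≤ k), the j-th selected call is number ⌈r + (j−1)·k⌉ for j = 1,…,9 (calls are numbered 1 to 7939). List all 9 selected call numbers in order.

490, 1373, 2255, 3137, 4019, 4901, 5783, 6665, 7547

j=1: r + 0k = 489.973 → ⌈·⌉ = 490
j=2: r + 1k = 1372.084111… → ⌈·⌉ = 1373
j=3: r + 2k = 2254.195222… → ⌈·⌉ = 2255
j=4: r + 3k = 3136.306333… → ⌈·⌉ = 3137
j=5: r + 4k = 4018.417444… → ⌈·⌉ = 4019
j=6: r + 5k = 4900.528555… → ⌈·⌉ = 4901
j=7: r + 6k = 5782.639666… → ⌈·⌉ = 5783
j=8: r + 7k = 6664.750777… → ⌈·⌉ = 6665
j=9: r + 8k = 7546.861888… → ⌈·⌉ = 7547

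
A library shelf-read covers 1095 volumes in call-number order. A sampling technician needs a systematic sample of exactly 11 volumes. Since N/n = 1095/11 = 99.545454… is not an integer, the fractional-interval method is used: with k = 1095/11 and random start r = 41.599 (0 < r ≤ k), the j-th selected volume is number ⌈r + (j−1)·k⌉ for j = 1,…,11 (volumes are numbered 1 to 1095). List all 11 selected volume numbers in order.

j=1: r + 0k = 41.599 → ⌈·⌉ = 42
j=2: r + 1k = 141.144454… → ⌈·⌉ = 142
j=3: r + 2k = 240.689909… → ⌈·⌉ = 241
j=4: r + 3k = 340.235363… → ⌈·⌉ = 341
j=5: r + 4k = 439.780818… → ⌈·⌉ = 440
j=6: r + 5k = 539.326272… → ⌈·⌉ = 540
j=7: r + 6k = 638.871727… → ⌈·⌉ = 639
j=8: r + 7k = 738.417181… → ⌈·⌉ = 739
j=9: r + 8k = 837.962636… → ⌈·⌉ = 838
j=10: r + 9k = 937.508090… → ⌈·⌉ = 938
j=11: r + 10k = 1037.053545… → ⌈·⌉ = 1038

42, 142, 241, 341, 440, 540, 639, 739, 838, 938, 1038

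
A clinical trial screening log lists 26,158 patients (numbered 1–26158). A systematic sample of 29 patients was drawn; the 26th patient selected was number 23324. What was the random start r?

k = 26158/29 = 902
r = 23324 − (26−1)×902 = 23324 − 22550 = 774

774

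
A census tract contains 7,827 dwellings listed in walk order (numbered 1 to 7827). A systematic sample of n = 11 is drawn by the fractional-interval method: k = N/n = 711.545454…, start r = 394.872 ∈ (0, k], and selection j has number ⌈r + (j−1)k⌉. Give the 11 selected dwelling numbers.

j=1: r + 0k = 394.872 → ⌈·⌉ = 395
j=2: r + 1k = 1106.417454… → ⌈·⌉ = 1107
j=3: r + 2k = 1817.962909… → ⌈·⌉ = 1818
j=4: r + 3k = 2529.508363… → ⌈·⌉ = 2530
j=5: r + 4k = 3241.053818… → ⌈·⌉ = 3242
j=6: r + 5k = 3952.599272… → ⌈·⌉ = 3953
j=7: r + 6k = 4664.144727… → ⌈·⌉ = 4665
j=8: r + 7k = 5375.690181… → ⌈·⌉ = 5376
j=9: r + 8k = 6087.235636… → ⌈·⌉ = 6088
j=10: r + 9k = 6798.781090… → ⌈·⌉ = 6799
j=11: r + 10k = 7510.326545… → ⌈·⌉ = 7511

395, 1107, 1818, 2530, 3242, 3953, 4665, 5376, 6088, 6799, 7511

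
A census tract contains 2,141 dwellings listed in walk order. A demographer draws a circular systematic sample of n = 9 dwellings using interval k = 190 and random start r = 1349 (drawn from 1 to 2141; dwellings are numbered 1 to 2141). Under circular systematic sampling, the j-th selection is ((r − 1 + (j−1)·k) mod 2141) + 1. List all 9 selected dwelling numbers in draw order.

Selection 1: 1349
Selection 2: 1349 + 190 = 1539
Selection 3: 1539 + 190 = 1729
Selection 4: 1729 + 190 = 1919
Selection 5: 1919 + 190 = 2109
Selection 6: 2109 + 190 = 2299 → 2299 − 2141 = 158
Selection 7: 158 + 190 = 348
Selection 8: 348 + 190 = 538
Selection 9: 538 + 190 = 728

1349, 1539, 1729, 1919, 2109, 158, 348, 538, 728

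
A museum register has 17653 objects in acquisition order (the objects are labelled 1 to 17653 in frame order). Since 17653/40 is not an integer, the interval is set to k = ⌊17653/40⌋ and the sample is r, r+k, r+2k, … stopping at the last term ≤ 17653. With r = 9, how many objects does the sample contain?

41

k = ⌊17653/40⌋ = 441
Achieved size = ⌊(17653 − 9)/441⌋ + 1 = ⌊17644/441⌋ + 1 = 40 + 1 = 41
(last selection: 9 + 40×441 = 17649 ≤ 17653; next would be 18090 > 17653)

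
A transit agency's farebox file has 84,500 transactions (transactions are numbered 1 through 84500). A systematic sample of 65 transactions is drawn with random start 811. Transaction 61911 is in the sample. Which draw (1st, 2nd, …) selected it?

48

k = 84500/65 = 1300
position = (61911 − 811)/1300 + 1 = 61100/1300 + 1 = 47 + 1 = 48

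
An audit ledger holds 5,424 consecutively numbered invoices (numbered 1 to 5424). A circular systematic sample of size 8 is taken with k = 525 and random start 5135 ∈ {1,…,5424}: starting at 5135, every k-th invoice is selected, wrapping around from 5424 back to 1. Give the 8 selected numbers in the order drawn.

Selection 1: 5135
Selection 2: 5135 + 525 = 5660 → 5660 − 5424 = 236
Selection 3: 236 + 525 = 761
Selection 4: 761 + 525 = 1286
Selection 5: 1286 + 525 = 1811
Selection 6: 1811 + 525 = 2336
Selection 7: 2336 + 525 = 2861
Selection 8: 2861 + 525 = 3386

5135, 236, 761, 1286, 1811, 2336, 2861, 3386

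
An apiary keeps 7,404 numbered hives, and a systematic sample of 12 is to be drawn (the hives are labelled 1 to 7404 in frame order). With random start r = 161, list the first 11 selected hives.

161, 778, 1395, 2012, 2629, 3246, 3863, 4480, 5097, 5714, 6331

k = N/n = 7404/12 = 617
hive 1: 161
hive 2: 161 + 617 = 778
hive 3: 778 + 617 = 1395
hive 4: 1395 + 617 = 2012
hive 5: 2012 + 617 = 2629
hive 6: 2629 + 617 = 3246
hive 7: 3246 + 617 = 3863
hive 8: 3863 + 617 = 4480
hive 9: 4480 + 617 = 5097
hive 10: 5097 + 617 = 5714
hive 11: 5714 + 617 = 6331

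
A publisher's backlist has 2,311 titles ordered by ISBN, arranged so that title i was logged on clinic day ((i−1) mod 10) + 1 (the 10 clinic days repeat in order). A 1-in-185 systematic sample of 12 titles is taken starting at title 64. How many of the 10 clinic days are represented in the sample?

Consecutive selections differ by k = 185, so their clinic day numbers differ by 185 mod 10 = 5.
gcd(185, 10) = 5, so the sample visits 10/5 = 2 distinct residues mod 10.
Start 64 is clinic day 4; the clinic days hit are 4, 9.

2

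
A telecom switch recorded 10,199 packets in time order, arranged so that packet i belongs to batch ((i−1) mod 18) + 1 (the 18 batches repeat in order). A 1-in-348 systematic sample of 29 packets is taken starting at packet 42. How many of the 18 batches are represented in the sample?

3

Consecutive selections differ by k = 348, so their batch numbers differ by 348 mod 18 = 6.
gcd(348, 18) = 6, so the sample visits 18/6 = 3 distinct residues mod 18.
Start 42 is batch 6; the batches hit are 6, 12, 18.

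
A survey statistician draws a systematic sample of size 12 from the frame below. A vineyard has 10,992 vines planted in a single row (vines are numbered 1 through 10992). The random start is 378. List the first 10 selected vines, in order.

k = N/n = 10992/12 = 916
vine 1: 378
vine 2: 378 + 916 = 1294
vine 3: 1294 + 916 = 2210
vine 4: 2210 + 916 = 3126
vine 5: 3126 + 916 = 4042
vine 6: 4042 + 916 = 4958
vine 7: 4958 + 916 = 5874
vine 8: 5874 + 916 = 6790
vine 9: 6790 + 916 = 7706
vine 10: 7706 + 916 = 8622

378, 1294, 2210, 3126, 4042, 4958, 5874, 6790, 7706, 8622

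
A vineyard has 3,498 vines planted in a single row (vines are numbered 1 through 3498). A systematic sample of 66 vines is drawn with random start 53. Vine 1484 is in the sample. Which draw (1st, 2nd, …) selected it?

28

k = 3498/66 = 53
position = (1484 − 53)/53 + 1 = 1431/53 + 1 = 27 + 1 = 28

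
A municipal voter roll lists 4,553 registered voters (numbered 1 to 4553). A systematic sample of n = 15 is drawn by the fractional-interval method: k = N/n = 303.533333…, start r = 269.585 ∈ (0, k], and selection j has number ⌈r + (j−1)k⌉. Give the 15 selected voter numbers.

270, 574, 877, 1181, 1484, 1788, 2091, 2395, 2698, 3002, 3305, 3609, 3912, 4216, 4520

j=1: r + 0k = 269.585 → ⌈·⌉ = 270
j=2: r + 1k = 573.118333… → ⌈·⌉ = 574
j=3: r + 2k = 876.651666… → ⌈·⌉ = 877
j=4: r + 3k = 1180.185 → ⌈·⌉ = 1181
j=5: r + 4k = 1483.718333… → ⌈·⌉ = 1484
j=6: r + 5k = 1787.251666… → ⌈·⌉ = 1788
j=7: r + 6k = 2090.785 → ⌈·⌉ = 2091
j=8: r + 7k = 2394.318333… → ⌈·⌉ = 2395
j=9: r + 8k = 2697.851666… → ⌈·⌉ = 2698
j=10: r + 9k = 3001.385 → ⌈·⌉ = 3002
j=11: r + 10k = 3304.918333… → ⌈·⌉ = 3305
j=12: r + 11k = 3608.451666… → ⌈·⌉ = 3609
j=13: r + 12k = 3911.985 → ⌈·⌉ = 3912
j=14: r + 13k = 4215.518333… → ⌈·⌉ = 4216
j=15: r + 14k = 4519.051666… → ⌈·⌉ = 4520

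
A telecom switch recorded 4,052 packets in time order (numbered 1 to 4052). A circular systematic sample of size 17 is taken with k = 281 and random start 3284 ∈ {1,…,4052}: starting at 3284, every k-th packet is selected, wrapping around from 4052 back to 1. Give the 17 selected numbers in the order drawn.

Selection 1: 3284
Selection 2: 3284 + 281 = 3565
Selection 3: 3565 + 281 = 3846
Selection 4: 3846 + 281 = 4127 → 4127 − 4052 = 75
Selection 5: 75 + 281 = 356
Selection 6: 356 + 281 = 637
Selection 7: 637 + 281 = 918
Selection 8: 918 + 281 = 1199
Selection 9: 1199 + 281 = 1480
Selection 10: 1480 + 281 = 1761
Selection 11: 1761 + 281 = 2042
Selection 12: 2042 + 281 = 2323
Selection 13: 2323 + 281 = 2604
Selection 14: 2604 + 281 = 2885
Selection 15: 2885 + 281 = 3166
Selection 16: 3166 + 281 = 3447
Selection 17: 3447 + 281 = 3728

3284, 3565, 3846, 75, 356, 637, 918, 1199, 1480, 1761, 2042, 2323, 2604, 2885, 3166, 3447, 3728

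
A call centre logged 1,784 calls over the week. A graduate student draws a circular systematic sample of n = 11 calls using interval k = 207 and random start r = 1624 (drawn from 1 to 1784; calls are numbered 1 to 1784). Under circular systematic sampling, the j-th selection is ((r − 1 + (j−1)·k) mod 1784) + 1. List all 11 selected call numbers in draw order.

1624, 47, 254, 461, 668, 875, 1082, 1289, 1496, 1703, 126

Selection 1: 1624
Selection 2: 1624 + 207 = 1831 → 1831 − 1784 = 47
Selection 3: 47 + 207 = 254
Selection 4: 254 + 207 = 461
Selection 5: 461 + 207 = 668
Selection 6: 668 + 207 = 875
Selection 7: 875 + 207 = 1082
Selection 8: 1082 + 207 = 1289
Selection 9: 1289 + 207 = 1496
Selection 10: 1496 + 207 = 1703
Selection 11: 1703 + 207 = 1910 → 1910 − 1784 = 126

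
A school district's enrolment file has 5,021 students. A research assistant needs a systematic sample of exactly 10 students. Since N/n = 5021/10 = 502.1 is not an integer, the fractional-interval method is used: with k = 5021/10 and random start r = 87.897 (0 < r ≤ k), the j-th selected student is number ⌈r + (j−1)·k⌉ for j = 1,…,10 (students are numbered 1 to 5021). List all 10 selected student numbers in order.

j=1: r + 0k = 87.897 → ⌈·⌉ = 88
j=2: r + 1k = 589.997 → ⌈·⌉ = 590
j=3: r + 2k = 1092.097 → ⌈·⌉ = 1093
j=4: r + 3k = 1594.197 → ⌈·⌉ = 1595
j=5: r + 4k = 2096.297 → ⌈·⌉ = 2097
j=6: r + 5k = 2598.397 → ⌈·⌉ = 2599
j=7: r + 6k = 3100.497 → ⌈·⌉ = 3101
j=8: r + 7k = 3602.597 → ⌈·⌉ = 3603
j=9: r + 8k = 4104.697 → ⌈·⌉ = 4105
j=10: r + 9k = 4606.797 → ⌈·⌉ = 4607

88, 590, 1093, 1595, 2097, 2599, 3101, 3603, 4105, 4607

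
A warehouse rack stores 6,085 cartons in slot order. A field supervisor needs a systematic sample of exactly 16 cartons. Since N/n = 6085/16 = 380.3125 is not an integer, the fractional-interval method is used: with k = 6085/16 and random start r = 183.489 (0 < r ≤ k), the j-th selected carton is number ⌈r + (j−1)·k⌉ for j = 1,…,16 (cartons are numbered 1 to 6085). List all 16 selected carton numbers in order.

j=1: r + 0k = 183.489 → ⌈·⌉ = 184
j=2: r + 1k = 563.8015 → ⌈·⌉ = 564
j=3: r + 2k = 944.114 → ⌈·⌉ = 945
j=4: r + 3k = 1324.4265 → ⌈·⌉ = 1325
j=5: r + 4k = 1704.739 → ⌈·⌉ = 1705
j=6: r + 5k = 2085.0515 → ⌈·⌉ = 2086
j=7: r + 6k = 2465.364 → ⌈·⌉ = 2466
j=8: r + 7k = 2845.6765 → ⌈·⌉ = 2846
j=9: r + 8k = 3225.989 → ⌈·⌉ = 3226
j=10: r + 9k = 3606.3015 → ⌈·⌉ = 3607
j=11: r + 10k = 3986.614 → ⌈·⌉ = 3987
j=12: r + 11k = 4366.9265 → ⌈·⌉ = 4367
j=13: r + 12k = 4747.239 → ⌈·⌉ = 4748
j=14: r + 13k = 5127.5515 → ⌈·⌉ = 5128
j=15: r + 14k = 5507.864 → ⌈·⌉ = 5508
j=16: r + 15k = 5888.1765 → ⌈·⌉ = 5889

184, 564, 945, 1325, 1705, 2086, 2466, 2846, 3226, 3607, 3987, 4367, 4748, 5128, 5508, 5889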